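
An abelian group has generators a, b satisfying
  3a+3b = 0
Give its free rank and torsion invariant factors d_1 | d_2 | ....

Answer: M ≅ ℤ^1 ⊕ ℤ/3

Derivation:
rank_ℚ(R)=1; free=2−1=1
SNF(R) diag = [3] → torsion [3]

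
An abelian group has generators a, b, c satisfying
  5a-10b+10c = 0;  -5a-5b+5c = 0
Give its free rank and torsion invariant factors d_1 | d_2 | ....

Answer: M ≅ ℤ^1 ⊕ ℤ/5 ⊕ ℤ/15

Derivation:
rank_ℚ(R)=2; free=3−2=1
SNF(R) diag = [5, 15] → torsion [5, 15]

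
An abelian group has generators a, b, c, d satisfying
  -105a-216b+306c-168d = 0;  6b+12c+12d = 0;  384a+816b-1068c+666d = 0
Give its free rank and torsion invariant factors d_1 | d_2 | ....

rank_ℚ(R)=3; free=4−3=1
SNF(R) diag = [3, 6, 18] → torsion [3, 6, 18]

Answer: M ≅ ℤ^1 ⊕ ℤ/3 ⊕ ℤ/6 ⊕ ℤ/18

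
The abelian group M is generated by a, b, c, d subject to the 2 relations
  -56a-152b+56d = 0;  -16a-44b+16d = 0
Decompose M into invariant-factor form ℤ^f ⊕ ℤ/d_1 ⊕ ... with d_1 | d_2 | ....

rank_ℚ(R)=2; free=4−2=2
SNF(R) diag = [4, 8] → torsion [4, 8]

Answer: M ≅ ℤ^2 ⊕ ℤ/4 ⊕ ℤ/8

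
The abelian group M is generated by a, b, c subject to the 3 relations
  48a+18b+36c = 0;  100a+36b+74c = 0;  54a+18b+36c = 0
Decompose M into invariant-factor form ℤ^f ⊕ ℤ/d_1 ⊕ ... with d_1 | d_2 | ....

rank_ℚ(R)=3; free=3−3=0
SNF(R) diag = [2, 6, 18] → torsion [2, 6, 18]

Answer: M ≅ ℤ/2 ⊕ ℤ/6 ⊕ ℤ/18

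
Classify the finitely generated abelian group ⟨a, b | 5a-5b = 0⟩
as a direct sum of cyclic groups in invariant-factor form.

rank_ℚ(R)=1; free=2−1=1
SNF(R) diag = [5] → torsion [5]

Answer: M ≅ ℤ^1 ⊕ ℤ/5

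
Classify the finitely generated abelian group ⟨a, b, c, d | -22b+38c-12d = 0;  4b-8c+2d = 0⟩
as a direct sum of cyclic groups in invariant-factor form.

rank_ℚ(R)=2; free=4−2=2
SNF(R) diag = [2, 2] → torsion [2, 2]

Answer: M ≅ ℤ^2 ⊕ ℤ/2 ⊕ ℤ/2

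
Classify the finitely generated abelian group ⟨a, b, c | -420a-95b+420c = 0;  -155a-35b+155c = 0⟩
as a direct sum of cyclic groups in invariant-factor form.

rank_ℚ(R)=2; free=3−2=1
SNF(R) diag = [5, 5] → torsion [5, 5]

Answer: M ≅ ℤ^1 ⊕ ℤ/5 ⊕ ℤ/5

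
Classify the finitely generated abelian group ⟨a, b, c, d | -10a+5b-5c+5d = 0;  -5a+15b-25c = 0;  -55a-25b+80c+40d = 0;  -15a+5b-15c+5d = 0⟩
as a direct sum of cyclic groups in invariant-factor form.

rank_ℚ(R)=4; free=4−4=0
SNF(R) diag = [5, 5, 5, 15] → torsion [5, 5, 5, 15]

Answer: M ≅ ℤ/5 ⊕ ℤ/5 ⊕ ℤ/5 ⊕ ℤ/15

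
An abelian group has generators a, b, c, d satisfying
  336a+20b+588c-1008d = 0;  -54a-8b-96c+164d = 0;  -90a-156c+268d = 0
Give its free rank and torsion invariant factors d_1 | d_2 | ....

rank_ℚ(R)=3; free=4−3=1
SNF(R) diag = [2, 4, 12] → torsion [2, 4, 12]

Answer: M ≅ ℤ^1 ⊕ ℤ/2 ⊕ ℤ/4 ⊕ ℤ/12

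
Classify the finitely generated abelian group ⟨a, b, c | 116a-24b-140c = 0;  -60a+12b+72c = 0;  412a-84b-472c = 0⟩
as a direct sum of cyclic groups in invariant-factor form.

Answer: M ≅ ℤ/4 ⊕ ℤ/12 ⊕ ℤ/24

Derivation:
rank_ℚ(R)=3; free=3−3=0
SNF(R) diag = [4, 12, 24] → torsion [4, 12, 24]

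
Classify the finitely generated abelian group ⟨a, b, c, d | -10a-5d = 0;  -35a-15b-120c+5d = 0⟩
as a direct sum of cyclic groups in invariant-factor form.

Answer: M ≅ ℤ^2 ⊕ ℤ/5 ⊕ ℤ/15

Derivation:
rank_ℚ(R)=2; free=4−2=2
SNF(R) diag = [5, 15] → torsion [5, 15]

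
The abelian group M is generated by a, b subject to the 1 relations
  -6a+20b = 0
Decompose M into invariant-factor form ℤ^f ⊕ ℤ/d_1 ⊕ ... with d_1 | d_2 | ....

rank_ℚ(R)=1; free=2−1=1
SNF(R) diag = [2] → torsion [2]

Answer: M ≅ ℤ^1 ⊕ ℤ/2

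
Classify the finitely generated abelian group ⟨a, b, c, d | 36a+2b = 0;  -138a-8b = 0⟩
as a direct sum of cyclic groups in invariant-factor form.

Answer: M ≅ ℤ^2 ⊕ ℤ/2 ⊕ ℤ/6

Derivation:
rank_ℚ(R)=2; free=4−2=2
SNF(R) diag = [2, 6] → torsion [2, 6]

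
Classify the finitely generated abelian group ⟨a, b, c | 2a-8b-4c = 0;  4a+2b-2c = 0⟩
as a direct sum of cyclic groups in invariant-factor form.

Answer: M ≅ ℤ^1 ⊕ ℤ/2 ⊕ ℤ/6

Derivation:
rank_ℚ(R)=2; free=3−2=1
SNF(R) diag = [2, 6] → torsion [2, 6]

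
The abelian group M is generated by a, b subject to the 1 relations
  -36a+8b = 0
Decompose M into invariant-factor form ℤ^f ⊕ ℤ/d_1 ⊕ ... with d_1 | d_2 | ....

Answer: M ≅ ℤ^1 ⊕ ℤ/4

Derivation:
rank_ℚ(R)=1; free=2−1=1
SNF(R) diag = [4] → torsion [4]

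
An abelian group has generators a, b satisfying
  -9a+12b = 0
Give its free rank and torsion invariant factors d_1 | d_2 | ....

rank_ℚ(R)=1; free=2−1=1
SNF(R) diag = [3] → torsion [3]

Answer: M ≅ ℤ^1 ⊕ ℤ/3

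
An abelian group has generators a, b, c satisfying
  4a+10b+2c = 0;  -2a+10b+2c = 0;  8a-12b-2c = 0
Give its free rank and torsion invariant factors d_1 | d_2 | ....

rank_ℚ(R)=3; free=3−3=0
SNF(R) diag = [2, 2, 6] → torsion [2, 2, 6]

Answer: M ≅ ℤ/2 ⊕ ℤ/2 ⊕ ℤ/6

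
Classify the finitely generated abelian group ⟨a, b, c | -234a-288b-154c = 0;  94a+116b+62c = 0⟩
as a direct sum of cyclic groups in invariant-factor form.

Answer: M ≅ ℤ^1 ⊕ ℤ/2 ⊕ ℤ/4

Derivation:
rank_ℚ(R)=2; free=3−2=1
SNF(R) diag = [2, 4] → torsion [2, 4]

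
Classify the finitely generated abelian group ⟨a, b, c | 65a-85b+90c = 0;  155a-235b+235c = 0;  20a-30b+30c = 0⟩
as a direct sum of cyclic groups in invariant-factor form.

rank_ℚ(R)=3; free=3−3=0
SNF(R) diag = [5, 5, 10] → torsion [5, 5, 10]

Answer: M ≅ ℤ/5 ⊕ ℤ/5 ⊕ ℤ/10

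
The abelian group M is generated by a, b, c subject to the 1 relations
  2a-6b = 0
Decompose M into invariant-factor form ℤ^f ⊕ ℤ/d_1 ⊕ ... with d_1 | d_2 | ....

rank_ℚ(R)=1; free=3−1=2
SNF(R) diag = [2] → torsion [2]

Answer: M ≅ ℤ^2 ⊕ ℤ/2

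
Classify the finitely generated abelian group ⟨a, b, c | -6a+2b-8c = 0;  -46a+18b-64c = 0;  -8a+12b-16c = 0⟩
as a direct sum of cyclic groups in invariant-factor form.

rank_ℚ(R)=3; free=3−3=0
SNF(R) diag = [2, 4, 8] → torsion [2, 4, 8]

Answer: M ≅ ℤ/2 ⊕ ℤ/4 ⊕ ℤ/8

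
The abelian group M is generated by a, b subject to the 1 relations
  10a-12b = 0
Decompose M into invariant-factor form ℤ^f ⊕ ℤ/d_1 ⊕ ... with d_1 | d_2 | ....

Answer: M ≅ ℤ^1 ⊕ ℤ/2

Derivation:
rank_ℚ(R)=1; free=2−1=1
SNF(R) diag = [2] → torsion [2]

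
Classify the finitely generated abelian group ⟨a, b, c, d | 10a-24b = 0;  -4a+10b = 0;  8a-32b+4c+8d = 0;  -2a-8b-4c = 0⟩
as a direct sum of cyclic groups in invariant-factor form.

Answer: M ≅ ℤ/2 ⊕ ℤ/2 ⊕ ℤ/4 ⊕ ℤ/8

Derivation:
rank_ℚ(R)=4; free=4−4=0
SNF(R) diag = [2, 2, 4, 8] → torsion [2, 2, 4, 8]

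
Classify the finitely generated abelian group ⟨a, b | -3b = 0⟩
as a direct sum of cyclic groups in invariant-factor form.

Answer: M ≅ ℤ^1 ⊕ ℤ/3

Derivation:
rank_ℚ(R)=1; free=2−1=1
SNF(R) diag = [3] → torsion [3]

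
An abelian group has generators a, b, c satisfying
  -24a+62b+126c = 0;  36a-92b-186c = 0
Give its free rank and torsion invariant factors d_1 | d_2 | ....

rank_ℚ(R)=2; free=3−2=1
SNF(R) diag = [2, 6] → torsion [2, 6]

Answer: M ≅ ℤ^1 ⊕ ℤ/2 ⊕ ℤ/6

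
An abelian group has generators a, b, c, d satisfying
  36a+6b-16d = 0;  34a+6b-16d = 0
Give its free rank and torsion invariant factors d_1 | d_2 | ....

rank_ℚ(R)=2; free=4−2=2
SNF(R) diag = [2, 2] → torsion [2, 2]

Answer: M ≅ ℤ^2 ⊕ ℤ/2 ⊕ ℤ/2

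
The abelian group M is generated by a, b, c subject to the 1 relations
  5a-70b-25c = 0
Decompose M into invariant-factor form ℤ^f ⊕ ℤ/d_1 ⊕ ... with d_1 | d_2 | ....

rank_ℚ(R)=1; free=3−1=2
SNF(R) diag = [5] → torsion [5]

Answer: M ≅ ℤ^2 ⊕ ℤ/5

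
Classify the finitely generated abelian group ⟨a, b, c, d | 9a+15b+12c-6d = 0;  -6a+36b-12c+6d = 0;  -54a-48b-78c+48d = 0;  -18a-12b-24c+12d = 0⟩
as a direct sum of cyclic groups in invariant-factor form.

rank_ℚ(R)=4; free=4−4=0
SNF(R) diag = [3, 6, 18, 18] → torsion [3, 6, 18, 18]

Answer: M ≅ ℤ/3 ⊕ ℤ/6 ⊕ ℤ/18 ⊕ ℤ/18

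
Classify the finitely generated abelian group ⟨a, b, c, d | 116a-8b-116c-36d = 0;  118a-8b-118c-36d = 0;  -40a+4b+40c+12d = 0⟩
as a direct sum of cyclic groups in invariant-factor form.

rank_ℚ(R)=3; free=4−3=1
SNF(R) diag = [2, 4, 12] → torsion [2, 4, 12]

Answer: M ≅ ℤ^1 ⊕ ℤ/2 ⊕ ℤ/4 ⊕ ℤ/12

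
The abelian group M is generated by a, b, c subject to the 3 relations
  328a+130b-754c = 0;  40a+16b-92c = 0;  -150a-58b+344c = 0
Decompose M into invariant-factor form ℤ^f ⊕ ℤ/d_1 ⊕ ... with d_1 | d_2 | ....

rank_ℚ(R)=3; free=3−3=0
SNF(R) diag = [2, 2, 4] → torsion [2, 2, 4]

Answer: M ≅ ℤ/2 ⊕ ℤ/2 ⊕ ℤ/4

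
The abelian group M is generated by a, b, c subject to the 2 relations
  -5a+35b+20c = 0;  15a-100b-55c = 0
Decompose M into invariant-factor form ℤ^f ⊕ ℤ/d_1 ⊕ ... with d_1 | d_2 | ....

Answer: M ≅ ℤ^1 ⊕ ℤ/5 ⊕ ℤ/5

Derivation:
rank_ℚ(R)=2; free=3−2=1
SNF(R) diag = [5, 5] → torsion [5, 5]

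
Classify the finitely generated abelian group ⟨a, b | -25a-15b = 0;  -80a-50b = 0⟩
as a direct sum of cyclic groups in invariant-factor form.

Answer: M ≅ ℤ/5 ⊕ ℤ/10

Derivation:
rank_ℚ(R)=2; free=2−2=0
SNF(R) diag = [5, 10] → torsion [5, 10]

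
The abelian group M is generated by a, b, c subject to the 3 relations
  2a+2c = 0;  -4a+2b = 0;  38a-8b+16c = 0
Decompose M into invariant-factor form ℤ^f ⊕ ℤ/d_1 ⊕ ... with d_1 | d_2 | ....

Answer: M ≅ ℤ/2 ⊕ ℤ/2 ⊕ ℤ/6

Derivation:
rank_ℚ(R)=3; free=3−3=0
SNF(R) diag = [2, 2, 6] → torsion [2, 2, 6]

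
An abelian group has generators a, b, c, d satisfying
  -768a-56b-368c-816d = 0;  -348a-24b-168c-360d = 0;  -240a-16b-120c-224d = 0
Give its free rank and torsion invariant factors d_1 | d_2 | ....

rank_ℚ(R)=3; free=4−3=1
SNF(R) diag = [4, 8, 24] → torsion [4, 8, 24]

Answer: M ≅ ℤ^1 ⊕ ℤ/4 ⊕ ℤ/8 ⊕ ℤ/24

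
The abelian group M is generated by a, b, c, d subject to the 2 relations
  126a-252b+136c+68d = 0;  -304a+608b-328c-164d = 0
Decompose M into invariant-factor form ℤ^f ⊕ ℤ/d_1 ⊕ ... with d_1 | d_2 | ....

rank_ℚ(R)=2; free=4−2=2
SNF(R) diag = [2, 4] → torsion [2, 4]

Answer: M ≅ ℤ^2 ⊕ ℤ/2 ⊕ ℤ/4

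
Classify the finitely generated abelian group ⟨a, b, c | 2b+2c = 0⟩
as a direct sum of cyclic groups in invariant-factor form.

Answer: M ≅ ℤ^2 ⊕ ℤ/2

Derivation:
rank_ℚ(R)=1; free=3−1=2
SNF(R) diag = [2] → torsion [2]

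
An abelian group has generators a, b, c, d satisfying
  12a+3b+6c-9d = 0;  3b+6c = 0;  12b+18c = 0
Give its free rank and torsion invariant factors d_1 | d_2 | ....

Answer: M ≅ ℤ^1 ⊕ ℤ/3 ⊕ ℤ/3 ⊕ ℤ/6

Derivation:
rank_ℚ(R)=3; free=4−3=1
SNF(R) diag = [3, 3, 6] → torsion [3, 3, 6]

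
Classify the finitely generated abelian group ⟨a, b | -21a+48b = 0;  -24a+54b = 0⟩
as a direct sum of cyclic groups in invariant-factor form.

rank_ℚ(R)=2; free=2−2=0
SNF(R) diag = [3, 6] → torsion [3, 6]

Answer: M ≅ ℤ/3 ⊕ ℤ/6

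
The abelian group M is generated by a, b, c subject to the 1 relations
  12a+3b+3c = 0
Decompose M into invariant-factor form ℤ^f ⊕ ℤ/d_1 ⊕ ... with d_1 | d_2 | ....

rank_ℚ(R)=1; free=3−1=2
SNF(R) diag = [3] → torsion [3]

Answer: M ≅ ℤ^2 ⊕ ℤ/3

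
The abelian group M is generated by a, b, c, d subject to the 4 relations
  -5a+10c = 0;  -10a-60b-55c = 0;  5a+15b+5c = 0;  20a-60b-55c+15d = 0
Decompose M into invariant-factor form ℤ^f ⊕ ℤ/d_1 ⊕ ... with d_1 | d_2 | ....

rank_ℚ(R)=4; free=4−4=0
SNF(R) diag = [5, 15, 15, 15] → torsion [5, 15, 15, 15]

Answer: M ≅ ℤ/5 ⊕ ℤ/15 ⊕ ℤ/15 ⊕ ℤ/15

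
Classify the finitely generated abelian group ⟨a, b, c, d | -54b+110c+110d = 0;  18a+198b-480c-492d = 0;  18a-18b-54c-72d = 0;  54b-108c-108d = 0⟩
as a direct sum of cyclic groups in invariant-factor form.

Answer: M ≅ ℤ/2 ⊕ ℤ/6 ⊕ ℤ/18 ⊕ ℤ/54

Derivation:
rank_ℚ(R)=4; free=4−4=0
SNF(R) diag = [2, 6, 18, 54] → torsion [2, 6, 18, 54]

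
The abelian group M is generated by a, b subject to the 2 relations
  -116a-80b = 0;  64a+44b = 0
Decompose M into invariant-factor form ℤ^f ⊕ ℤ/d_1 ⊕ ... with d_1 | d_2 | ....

rank_ℚ(R)=2; free=2−2=0
SNF(R) diag = [4, 4] → torsion [4, 4]

Answer: M ≅ ℤ/4 ⊕ ℤ/4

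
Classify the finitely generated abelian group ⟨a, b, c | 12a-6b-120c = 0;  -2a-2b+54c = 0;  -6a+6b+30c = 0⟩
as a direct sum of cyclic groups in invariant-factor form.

Answer: M ≅ ℤ/2 ⊕ ℤ/6 ⊕ ℤ/12

Derivation:
rank_ℚ(R)=3; free=3−3=0
SNF(R) diag = [2, 6, 12] → torsion [2, 6, 12]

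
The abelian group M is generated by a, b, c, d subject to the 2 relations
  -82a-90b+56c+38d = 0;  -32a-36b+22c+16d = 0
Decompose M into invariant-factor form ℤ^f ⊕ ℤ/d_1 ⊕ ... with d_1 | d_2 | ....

Answer: M ≅ ℤ^2 ⊕ ℤ/2 ⊕ ℤ/6

Derivation:
rank_ℚ(R)=2; free=4−2=2
SNF(R) diag = [2, 6] → torsion [2, 6]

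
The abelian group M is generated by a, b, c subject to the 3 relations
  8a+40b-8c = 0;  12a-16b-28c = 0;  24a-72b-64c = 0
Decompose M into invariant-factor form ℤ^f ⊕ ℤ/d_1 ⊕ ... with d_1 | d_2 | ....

rank_ℚ(R)=3; free=3−3=0
SNF(R) diag = [4, 8, 8] → torsion [4, 8, 8]

Answer: M ≅ ℤ/4 ⊕ ℤ/8 ⊕ ℤ/8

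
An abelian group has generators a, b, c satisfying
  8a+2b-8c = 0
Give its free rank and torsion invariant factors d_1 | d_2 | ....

rank_ℚ(R)=1; free=3−1=2
SNF(R) diag = [2] → torsion [2]

Answer: M ≅ ℤ^2 ⊕ ℤ/2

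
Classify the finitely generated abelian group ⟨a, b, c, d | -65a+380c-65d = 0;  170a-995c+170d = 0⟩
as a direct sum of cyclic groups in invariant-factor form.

rank_ℚ(R)=2; free=4−2=2
SNF(R) diag = [5, 15] → torsion [5, 15]

Answer: M ≅ ℤ^2 ⊕ ℤ/5 ⊕ ℤ/15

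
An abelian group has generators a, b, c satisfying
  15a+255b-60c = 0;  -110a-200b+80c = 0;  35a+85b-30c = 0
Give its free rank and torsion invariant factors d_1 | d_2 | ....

rank_ℚ(R)=3; free=3−3=0
SNF(R) diag = [5, 10, 30] → torsion [5, 10, 30]

Answer: M ≅ ℤ/5 ⊕ ℤ/10 ⊕ ℤ/30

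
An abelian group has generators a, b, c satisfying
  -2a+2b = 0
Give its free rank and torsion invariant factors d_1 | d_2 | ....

Answer: M ≅ ℤ^2 ⊕ ℤ/2

Derivation:
rank_ℚ(R)=1; free=3−1=2
SNF(R) diag = [2] → torsion [2]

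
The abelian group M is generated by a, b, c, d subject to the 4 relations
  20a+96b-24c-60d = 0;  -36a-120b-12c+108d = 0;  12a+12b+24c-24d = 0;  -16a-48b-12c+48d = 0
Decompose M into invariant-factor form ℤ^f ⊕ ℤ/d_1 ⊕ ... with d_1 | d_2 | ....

rank_ℚ(R)=4; free=4−4=0
SNF(R) diag = [4, 12, 12, 24] → torsion [4, 12, 12, 24]

Answer: M ≅ ℤ/4 ⊕ ℤ/12 ⊕ ℤ/12 ⊕ ℤ/24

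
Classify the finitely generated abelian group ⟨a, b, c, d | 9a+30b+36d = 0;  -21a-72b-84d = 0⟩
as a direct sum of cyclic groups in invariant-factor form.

rank_ℚ(R)=2; free=4−2=2
SNF(R) diag = [3, 6] → torsion [3, 6]

Answer: M ≅ ℤ^2 ⊕ ℤ/3 ⊕ ℤ/6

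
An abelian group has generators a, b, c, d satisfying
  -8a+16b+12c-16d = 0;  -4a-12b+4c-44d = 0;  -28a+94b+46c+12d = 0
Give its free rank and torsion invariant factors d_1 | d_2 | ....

rank_ℚ(R)=3; free=4−3=1
SNF(R) diag = [2, 4, 4] → torsion [2, 4, 4]

Answer: M ≅ ℤ^1 ⊕ ℤ/2 ⊕ ℤ/4 ⊕ ℤ/4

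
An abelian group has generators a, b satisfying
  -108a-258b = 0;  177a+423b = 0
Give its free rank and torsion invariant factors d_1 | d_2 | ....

Answer: M ≅ ℤ/3 ⊕ ℤ/6

Derivation:
rank_ℚ(R)=2; free=2−2=0
SNF(R) diag = [3, 6] → torsion [3, 6]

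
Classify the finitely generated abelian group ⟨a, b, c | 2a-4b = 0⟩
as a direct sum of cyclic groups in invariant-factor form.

Answer: M ≅ ℤ^2 ⊕ ℤ/2

Derivation:
rank_ℚ(R)=1; free=3−1=2
SNF(R) diag = [2] → torsion [2]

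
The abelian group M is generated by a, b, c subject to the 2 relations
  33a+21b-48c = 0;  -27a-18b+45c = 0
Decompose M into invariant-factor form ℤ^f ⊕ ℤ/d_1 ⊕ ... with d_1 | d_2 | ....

Answer: M ≅ ℤ^1 ⊕ ℤ/3 ⊕ ℤ/9

Derivation:
rank_ℚ(R)=2; free=3−2=1
SNF(R) diag = [3, 9] → torsion [3, 9]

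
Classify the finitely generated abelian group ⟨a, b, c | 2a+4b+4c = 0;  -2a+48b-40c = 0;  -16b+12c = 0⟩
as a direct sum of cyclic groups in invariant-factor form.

Answer: M ≅ ℤ/2 ⊕ ℤ/4 ⊕ ℤ/12

Derivation:
rank_ℚ(R)=3; free=3−3=0
SNF(R) diag = [2, 4, 12] → torsion [2, 4, 12]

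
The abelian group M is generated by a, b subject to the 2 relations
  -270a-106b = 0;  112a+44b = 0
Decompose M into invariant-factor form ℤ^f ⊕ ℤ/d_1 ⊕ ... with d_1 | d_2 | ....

Answer: M ≅ ℤ/2 ⊕ ℤ/4

Derivation:
rank_ℚ(R)=2; free=2−2=0
SNF(R) diag = [2, 4] → torsion [2, 4]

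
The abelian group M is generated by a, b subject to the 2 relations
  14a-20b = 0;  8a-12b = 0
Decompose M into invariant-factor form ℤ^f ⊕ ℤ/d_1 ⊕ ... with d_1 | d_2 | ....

Answer: M ≅ ℤ/2 ⊕ ℤ/4

Derivation:
rank_ℚ(R)=2; free=2−2=0
SNF(R) diag = [2, 4] → torsion [2, 4]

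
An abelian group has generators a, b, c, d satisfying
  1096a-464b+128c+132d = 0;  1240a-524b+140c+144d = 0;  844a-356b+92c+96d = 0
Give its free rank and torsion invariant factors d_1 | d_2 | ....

rank_ℚ(R)=3; free=4−3=1
SNF(R) diag = [4, 12, 36] → torsion [4, 12, 36]

Answer: M ≅ ℤ^1 ⊕ ℤ/4 ⊕ ℤ/12 ⊕ ℤ/36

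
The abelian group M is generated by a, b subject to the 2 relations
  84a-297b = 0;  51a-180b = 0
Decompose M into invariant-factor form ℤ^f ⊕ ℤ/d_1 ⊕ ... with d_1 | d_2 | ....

rank_ℚ(R)=2; free=2−2=0
SNF(R) diag = [3, 9] → torsion [3, 9]

Answer: M ≅ ℤ/3 ⊕ ℤ/9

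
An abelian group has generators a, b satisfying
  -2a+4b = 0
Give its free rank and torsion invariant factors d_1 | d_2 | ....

rank_ℚ(R)=1; free=2−1=1
SNF(R) diag = [2] → torsion [2]

Answer: M ≅ ℤ^1 ⊕ ℤ/2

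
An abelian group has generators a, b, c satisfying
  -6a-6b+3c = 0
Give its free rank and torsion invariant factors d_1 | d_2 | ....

rank_ℚ(R)=1; free=3−1=2
SNF(R) diag = [3] → torsion [3]

Answer: M ≅ ℤ^2 ⊕ ℤ/3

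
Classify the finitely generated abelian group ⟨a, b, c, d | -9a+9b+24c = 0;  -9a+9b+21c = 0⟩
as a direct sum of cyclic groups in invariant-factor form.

rank_ℚ(R)=2; free=4−2=2
SNF(R) diag = [3, 9] → torsion [3, 9]

Answer: M ≅ ℤ^2 ⊕ ℤ/3 ⊕ ℤ/9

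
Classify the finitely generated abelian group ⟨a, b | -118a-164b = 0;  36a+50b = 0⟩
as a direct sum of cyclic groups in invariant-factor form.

Answer: M ≅ ℤ/2 ⊕ ℤ/2

Derivation:
rank_ℚ(R)=2; free=2−2=0
SNF(R) diag = [2, 2] → torsion [2, 2]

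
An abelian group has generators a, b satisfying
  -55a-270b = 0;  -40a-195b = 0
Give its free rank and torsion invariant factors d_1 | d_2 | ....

Answer: M ≅ ℤ/5 ⊕ ℤ/15

Derivation:
rank_ℚ(R)=2; free=2−2=0
SNF(R) diag = [5, 15] → torsion [5, 15]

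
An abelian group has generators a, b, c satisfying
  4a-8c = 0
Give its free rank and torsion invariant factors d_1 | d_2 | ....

Answer: M ≅ ℤ^2 ⊕ ℤ/4

Derivation:
rank_ℚ(R)=1; free=3−1=2
SNF(R) diag = [4] → torsion [4]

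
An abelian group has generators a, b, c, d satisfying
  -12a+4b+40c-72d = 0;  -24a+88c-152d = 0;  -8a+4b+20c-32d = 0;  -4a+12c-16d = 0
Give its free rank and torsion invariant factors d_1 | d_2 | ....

rank_ℚ(R)=4; free=4−4=0
SNF(R) diag = [4, 4, 8, 8] → torsion [4, 4, 8, 8]

Answer: M ≅ ℤ/4 ⊕ ℤ/4 ⊕ ℤ/8 ⊕ ℤ/8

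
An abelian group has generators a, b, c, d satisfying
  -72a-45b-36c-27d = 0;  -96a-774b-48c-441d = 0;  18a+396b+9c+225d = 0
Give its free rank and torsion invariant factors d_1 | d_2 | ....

rank_ℚ(R)=3; free=4−3=1
SNF(R) diag = [3, 9, 9] → torsion [3, 9, 9]

Answer: M ≅ ℤ^1 ⊕ ℤ/3 ⊕ ℤ/9 ⊕ ℤ/9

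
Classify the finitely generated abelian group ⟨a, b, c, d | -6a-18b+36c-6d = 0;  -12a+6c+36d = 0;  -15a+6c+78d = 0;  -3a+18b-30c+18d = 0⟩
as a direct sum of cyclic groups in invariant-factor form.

rank_ℚ(R)=4; free=4−4=0
SNF(R) diag = [3, 6, 18, 18] → torsion [3, 6, 18, 18]

Answer: M ≅ ℤ/3 ⊕ ℤ/6 ⊕ ℤ/18 ⊕ ℤ/18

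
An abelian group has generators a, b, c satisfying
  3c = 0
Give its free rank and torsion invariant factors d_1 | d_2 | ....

Answer: M ≅ ℤ^2 ⊕ ℤ/3

Derivation:
rank_ℚ(R)=1; free=3−1=2
SNF(R) diag = [3] → torsion [3]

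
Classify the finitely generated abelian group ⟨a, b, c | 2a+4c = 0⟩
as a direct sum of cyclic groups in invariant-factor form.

rank_ℚ(R)=1; free=3−1=2
SNF(R) diag = [2] → torsion [2]

Answer: M ≅ ℤ^2 ⊕ ℤ/2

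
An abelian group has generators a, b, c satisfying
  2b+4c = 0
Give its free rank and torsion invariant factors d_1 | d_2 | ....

rank_ℚ(R)=1; free=3−1=2
SNF(R) diag = [2] → torsion [2]

Answer: M ≅ ℤ^2 ⊕ ℤ/2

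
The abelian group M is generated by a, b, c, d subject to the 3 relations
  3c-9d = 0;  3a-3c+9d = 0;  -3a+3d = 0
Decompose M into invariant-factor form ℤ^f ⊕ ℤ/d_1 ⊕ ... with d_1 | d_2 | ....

Answer: M ≅ ℤ^1 ⊕ ℤ/3 ⊕ ℤ/3 ⊕ ℤ/3

Derivation:
rank_ℚ(R)=3; free=4−3=1
SNF(R) diag = [3, 3, 3] → torsion [3, 3, 3]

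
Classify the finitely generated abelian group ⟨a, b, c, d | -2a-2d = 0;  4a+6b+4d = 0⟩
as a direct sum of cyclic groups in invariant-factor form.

Answer: M ≅ ℤ^2 ⊕ ℤ/2 ⊕ ℤ/6

Derivation:
rank_ℚ(R)=2; free=4−2=2
SNF(R) diag = [2, 6] → torsion [2, 6]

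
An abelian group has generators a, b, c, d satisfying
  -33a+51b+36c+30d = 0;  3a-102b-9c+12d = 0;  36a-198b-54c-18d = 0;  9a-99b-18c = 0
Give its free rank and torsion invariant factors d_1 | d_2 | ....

Answer: M ≅ ℤ/3 ⊕ ℤ/9 ⊕ ℤ/18 ⊕ ℤ/54

Derivation:
rank_ℚ(R)=4; free=4−4=0
SNF(R) diag = [3, 9, 18, 54] → torsion [3, 9, 18, 54]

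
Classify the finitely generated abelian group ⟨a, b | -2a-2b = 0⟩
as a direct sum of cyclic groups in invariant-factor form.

rank_ℚ(R)=1; free=2−1=1
SNF(R) diag = [2] → torsion [2]

Answer: M ≅ ℤ^1 ⊕ ℤ/2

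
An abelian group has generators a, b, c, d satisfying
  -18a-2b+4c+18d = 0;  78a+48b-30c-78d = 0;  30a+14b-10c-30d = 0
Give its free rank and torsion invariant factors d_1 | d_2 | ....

rank_ℚ(R)=3; free=4−3=1
SNF(R) diag = [2, 6, 6] → torsion [2, 6, 6]

Answer: M ≅ ℤ^1 ⊕ ℤ/2 ⊕ ℤ/6 ⊕ ℤ/6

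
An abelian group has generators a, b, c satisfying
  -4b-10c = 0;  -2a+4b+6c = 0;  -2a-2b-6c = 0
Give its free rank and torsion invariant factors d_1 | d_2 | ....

Answer: M ≅ ℤ/2 ⊕ ℤ/2 ⊕ ℤ/6

Derivation:
rank_ℚ(R)=3; free=3−3=0
SNF(R) diag = [2, 2, 6] → torsion [2, 2, 6]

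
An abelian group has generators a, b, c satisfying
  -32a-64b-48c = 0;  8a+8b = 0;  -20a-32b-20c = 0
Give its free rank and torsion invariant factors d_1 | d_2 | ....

Answer: M ≅ ℤ/4 ⊕ ℤ/8 ⊕ ℤ/16

Derivation:
rank_ℚ(R)=3; free=3−3=0
SNF(R) diag = [4, 8, 16] → torsion [4, 8, 16]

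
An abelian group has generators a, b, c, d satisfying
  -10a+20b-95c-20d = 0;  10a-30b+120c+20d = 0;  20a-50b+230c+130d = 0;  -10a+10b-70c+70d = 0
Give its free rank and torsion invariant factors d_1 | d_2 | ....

rank_ℚ(R)=4; free=4−4=0
SNF(R) diag = [5, 10, 30, 90] → torsion [5, 10, 30, 90]

Answer: M ≅ ℤ/5 ⊕ ℤ/10 ⊕ ℤ/30 ⊕ ℤ/90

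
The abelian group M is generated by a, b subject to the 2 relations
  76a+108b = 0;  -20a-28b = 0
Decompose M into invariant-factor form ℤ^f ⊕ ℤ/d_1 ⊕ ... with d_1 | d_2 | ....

Answer: M ≅ ℤ/4 ⊕ ℤ/8

Derivation:
rank_ℚ(R)=2; free=2−2=0
SNF(R) diag = [4, 8] → torsion [4, 8]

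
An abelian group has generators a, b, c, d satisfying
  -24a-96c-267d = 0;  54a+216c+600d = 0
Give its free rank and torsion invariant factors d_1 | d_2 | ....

rank_ℚ(R)=2; free=4−2=2
SNF(R) diag = [3, 6] → torsion [3, 6]

Answer: M ≅ ℤ^2 ⊕ ℤ/3 ⊕ ℤ/6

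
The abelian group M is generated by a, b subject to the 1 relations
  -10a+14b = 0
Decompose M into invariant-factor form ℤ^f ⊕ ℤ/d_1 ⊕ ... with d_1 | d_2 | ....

rank_ℚ(R)=1; free=2−1=1
SNF(R) diag = [2] → torsion [2]

Answer: M ≅ ℤ^1 ⊕ ℤ/2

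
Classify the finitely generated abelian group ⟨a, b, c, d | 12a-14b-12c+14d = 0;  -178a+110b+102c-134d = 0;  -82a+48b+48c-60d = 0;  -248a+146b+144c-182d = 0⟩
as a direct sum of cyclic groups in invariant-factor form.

Answer: M ≅ ℤ/2 ⊕ ℤ/2 ⊕ ℤ/6 ⊕ ℤ/12

Derivation:
rank_ℚ(R)=4; free=4−4=0
SNF(R) diag = [2, 2, 6, 12] → torsion [2, 2, 6, 12]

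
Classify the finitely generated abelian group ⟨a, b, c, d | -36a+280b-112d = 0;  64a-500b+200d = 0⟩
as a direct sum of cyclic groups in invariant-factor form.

rank_ℚ(R)=2; free=4−2=2
SNF(R) diag = [4, 4] → torsion [4, 4]

Answer: M ≅ ℤ^2 ⊕ ℤ/4 ⊕ ℤ/4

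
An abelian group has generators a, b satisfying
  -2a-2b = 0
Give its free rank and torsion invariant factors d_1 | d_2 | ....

rank_ℚ(R)=1; free=2−1=1
SNF(R) diag = [2] → torsion [2]

Answer: M ≅ ℤ^1 ⊕ ℤ/2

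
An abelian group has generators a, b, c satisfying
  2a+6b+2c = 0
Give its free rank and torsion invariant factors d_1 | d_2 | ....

rank_ℚ(R)=1; free=3−1=2
SNF(R) diag = [2] → torsion [2]

Answer: M ≅ ℤ^2 ⊕ ℤ/2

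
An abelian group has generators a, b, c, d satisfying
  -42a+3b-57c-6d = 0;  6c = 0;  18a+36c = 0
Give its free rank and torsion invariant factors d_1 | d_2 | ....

Answer: M ≅ ℤ^1 ⊕ ℤ/3 ⊕ ℤ/6 ⊕ ℤ/18

Derivation:
rank_ℚ(R)=3; free=4−3=1
SNF(R) diag = [3, 6, 18] → torsion [3, 6, 18]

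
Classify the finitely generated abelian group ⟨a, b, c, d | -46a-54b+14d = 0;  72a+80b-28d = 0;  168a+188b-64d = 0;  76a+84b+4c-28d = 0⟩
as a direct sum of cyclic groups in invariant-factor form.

Answer: M ≅ ℤ/2 ⊕ ℤ/4 ⊕ ℤ/4 ⊕ ℤ/12

Derivation:
rank_ℚ(R)=4; free=4−4=0
SNF(R) diag = [2, 4, 4, 12] → torsion [2, 4, 4, 12]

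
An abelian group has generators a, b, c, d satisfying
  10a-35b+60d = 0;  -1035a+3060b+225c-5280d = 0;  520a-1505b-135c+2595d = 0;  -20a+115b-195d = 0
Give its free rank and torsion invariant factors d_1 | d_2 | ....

Answer: M ≅ ℤ/5 ⊕ ℤ/15 ⊕ ℤ/45 ⊕ ℤ/135

Derivation:
rank_ℚ(R)=4; free=4−4=0
SNF(R) diag = [5, 15, 45, 135] → torsion [5, 15, 45, 135]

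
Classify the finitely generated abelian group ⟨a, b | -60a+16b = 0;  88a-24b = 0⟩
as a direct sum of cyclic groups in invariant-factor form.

Answer: M ≅ ℤ/4 ⊕ ℤ/8

Derivation:
rank_ℚ(R)=2; free=2−2=0
SNF(R) diag = [4, 8] → torsion [4, 8]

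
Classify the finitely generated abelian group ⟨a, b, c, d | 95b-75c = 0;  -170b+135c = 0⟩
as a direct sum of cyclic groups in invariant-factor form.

rank_ℚ(R)=2; free=4−2=2
SNF(R) diag = [5, 15] → torsion [5, 15]

Answer: M ≅ ℤ^2 ⊕ ℤ/5 ⊕ ℤ/15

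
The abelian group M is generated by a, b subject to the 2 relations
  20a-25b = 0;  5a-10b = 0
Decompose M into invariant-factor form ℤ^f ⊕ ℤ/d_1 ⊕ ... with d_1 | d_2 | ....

rank_ℚ(R)=2; free=2−2=0
SNF(R) diag = [5, 15] → torsion [5, 15]

Answer: M ≅ ℤ/5 ⊕ ℤ/15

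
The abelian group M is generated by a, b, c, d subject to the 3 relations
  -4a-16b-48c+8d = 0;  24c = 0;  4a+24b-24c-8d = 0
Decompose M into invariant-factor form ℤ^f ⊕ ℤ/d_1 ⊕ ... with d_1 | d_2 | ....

rank_ℚ(R)=3; free=4−3=1
SNF(R) diag = [4, 8, 24] → torsion [4, 8, 24]

Answer: M ≅ ℤ^1 ⊕ ℤ/4 ⊕ ℤ/8 ⊕ ℤ/24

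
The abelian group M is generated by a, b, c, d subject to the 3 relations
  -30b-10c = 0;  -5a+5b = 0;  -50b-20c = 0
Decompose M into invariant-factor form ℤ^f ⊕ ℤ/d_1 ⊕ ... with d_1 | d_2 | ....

Answer: M ≅ ℤ^1 ⊕ ℤ/5 ⊕ ℤ/10 ⊕ ℤ/10

Derivation:
rank_ℚ(R)=3; free=4−3=1
SNF(R) diag = [5, 10, 10] → torsion [5, 10, 10]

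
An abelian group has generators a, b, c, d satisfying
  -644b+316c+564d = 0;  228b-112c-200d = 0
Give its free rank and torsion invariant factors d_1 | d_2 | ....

rank_ℚ(R)=2; free=4−2=2
SNF(R) diag = [4, 4] → torsion [4, 4]

Answer: M ≅ ℤ^2 ⊕ ℤ/4 ⊕ ℤ/4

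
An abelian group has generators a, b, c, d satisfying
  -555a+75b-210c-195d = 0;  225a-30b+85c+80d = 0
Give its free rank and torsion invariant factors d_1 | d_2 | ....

Answer: M ≅ ℤ^2 ⊕ ℤ/5 ⊕ ℤ/15

Derivation:
rank_ℚ(R)=2; free=4−2=2
SNF(R) diag = [5, 15] → torsion [5, 15]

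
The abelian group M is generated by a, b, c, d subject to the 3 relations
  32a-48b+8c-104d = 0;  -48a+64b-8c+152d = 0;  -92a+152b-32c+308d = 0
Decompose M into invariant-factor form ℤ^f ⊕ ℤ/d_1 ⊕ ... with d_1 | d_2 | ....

rank_ℚ(R)=3; free=4−3=1
SNF(R) diag = [4, 8, 16] → torsion [4, 8, 16]

Answer: M ≅ ℤ^1 ⊕ ℤ/4 ⊕ ℤ/8 ⊕ ℤ/16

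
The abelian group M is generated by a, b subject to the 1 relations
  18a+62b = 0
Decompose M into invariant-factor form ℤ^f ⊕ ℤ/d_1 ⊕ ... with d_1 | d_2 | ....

rank_ℚ(R)=1; free=2−1=1
SNF(R) diag = [2] → torsion [2]

Answer: M ≅ ℤ^1 ⊕ ℤ/2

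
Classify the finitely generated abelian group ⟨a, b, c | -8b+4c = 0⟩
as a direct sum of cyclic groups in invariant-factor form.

Answer: M ≅ ℤ^2 ⊕ ℤ/4

Derivation:
rank_ℚ(R)=1; free=3−1=2
SNF(R) diag = [4] → torsion [4]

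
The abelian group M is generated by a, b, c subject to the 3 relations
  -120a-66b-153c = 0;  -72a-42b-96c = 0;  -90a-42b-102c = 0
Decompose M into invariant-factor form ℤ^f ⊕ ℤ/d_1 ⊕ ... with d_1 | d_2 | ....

rank_ℚ(R)=3; free=3−3=0
SNF(R) diag = [3, 6, 6] → torsion [3, 6, 6]

Answer: M ≅ ℤ/3 ⊕ ℤ/6 ⊕ ℤ/6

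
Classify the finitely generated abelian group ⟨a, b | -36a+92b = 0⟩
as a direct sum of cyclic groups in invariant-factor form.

rank_ℚ(R)=1; free=2−1=1
SNF(R) diag = [4] → torsion [4]

Answer: M ≅ ℤ^1 ⊕ ℤ/4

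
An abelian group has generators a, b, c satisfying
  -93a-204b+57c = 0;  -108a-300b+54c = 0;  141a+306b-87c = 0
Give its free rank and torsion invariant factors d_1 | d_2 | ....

rank_ℚ(R)=3; free=3−3=0
SNF(R) diag = [3, 6, 18] → torsion [3, 6, 18]

Answer: M ≅ ℤ/3 ⊕ ℤ/6 ⊕ ℤ/18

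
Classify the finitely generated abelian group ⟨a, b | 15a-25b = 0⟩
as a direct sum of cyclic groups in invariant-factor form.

rank_ℚ(R)=1; free=2−1=1
SNF(R) diag = [5] → torsion [5]

Answer: M ≅ ℤ^1 ⊕ ℤ/5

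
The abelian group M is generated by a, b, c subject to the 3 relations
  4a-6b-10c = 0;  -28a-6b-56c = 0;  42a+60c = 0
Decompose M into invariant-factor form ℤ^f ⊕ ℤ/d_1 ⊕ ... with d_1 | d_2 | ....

rank_ℚ(R)=3; free=3−3=0
SNF(R) diag = [2, 6, 6] → torsion [2, 6, 6]

Answer: M ≅ ℤ/2 ⊕ ℤ/6 ⊕ ℤ/6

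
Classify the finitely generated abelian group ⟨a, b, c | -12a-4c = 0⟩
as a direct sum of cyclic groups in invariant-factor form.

Answer: M ≅ ℤ^2 ⊕ ℤ/4

Derivation:
rank_ℚ(R)=1; free=3−1=2
SNF(R) diag = [4] → torsion [4]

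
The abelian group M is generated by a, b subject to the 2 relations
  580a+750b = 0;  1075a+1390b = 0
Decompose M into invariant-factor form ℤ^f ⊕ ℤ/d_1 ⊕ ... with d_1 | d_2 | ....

rank_ℚ(R)=2; free=2−2=0
SNF(R) diag = [5, 10] → torsion [5, 10]

Answer: M ≅ ℤ/5 ⊕ ℤ/10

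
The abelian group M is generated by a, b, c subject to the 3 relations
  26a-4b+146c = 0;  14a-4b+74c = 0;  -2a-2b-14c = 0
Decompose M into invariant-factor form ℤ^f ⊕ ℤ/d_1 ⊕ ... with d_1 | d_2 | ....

rank_ℚ(R)=3; free=3−3=0
SNF(R) diag = [2, 6, 12] → torsion [2, 6, 12]

Answer: M ≅ ℤ/2 ⊕ ℤ/6 ⊕ ℤ/12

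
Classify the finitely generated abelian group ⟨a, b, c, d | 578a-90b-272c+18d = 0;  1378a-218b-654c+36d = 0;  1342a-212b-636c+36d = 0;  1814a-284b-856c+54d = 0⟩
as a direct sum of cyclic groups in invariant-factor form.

Answer: M ≅ ℤ/2 ⊕ ℤ/2 ⊕ ℤ/6 ⊕ ℤ/18

Derivation:
rank_ℚ(R)=4; free=4−4=0
SNF(R) diag = [2, 2, 6, 18] → torsion [2, 2, 6, 18]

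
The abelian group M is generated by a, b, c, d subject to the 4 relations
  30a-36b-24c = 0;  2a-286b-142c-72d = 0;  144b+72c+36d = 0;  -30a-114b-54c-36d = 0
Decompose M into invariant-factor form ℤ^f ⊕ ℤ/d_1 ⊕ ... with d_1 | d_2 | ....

rank_ℚ(R)=4; free=4−4=0
SNF(R) diag = [2, 6, 12, 36] → torsion [2, 6, 12, 36]

Answer: M ≅ ℤ/2 ⊕ ℤ/6 ⊕ ℤ/12 ⊕ ℤ/36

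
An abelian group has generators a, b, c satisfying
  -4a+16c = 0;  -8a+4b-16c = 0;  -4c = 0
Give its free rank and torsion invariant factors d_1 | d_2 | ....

Answer: M ≅ ℤ/4 ⊕ ℤ/4 ⊕ ℤ/4

Derivation:
rank_ℚ(R)=3; free=3−3=0
SNF(R) diag = [4, 4, 4] → torsion [4, 4, 4]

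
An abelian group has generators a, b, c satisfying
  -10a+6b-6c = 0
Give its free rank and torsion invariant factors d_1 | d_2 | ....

Answer: M ≅ ℤ^2 ⊕ ℤ/2

Derivation:
rank_ℚ(R)=1; free=3−1=2
SNF(R) diag = [2] → torsion [2]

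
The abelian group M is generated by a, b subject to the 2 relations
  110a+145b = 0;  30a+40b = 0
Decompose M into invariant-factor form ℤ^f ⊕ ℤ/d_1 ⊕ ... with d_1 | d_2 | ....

rank_ℚ(R)=2; free=2−2=0
SNF(R) diag = [5, 10] → torsion [5, 10]

Answer: M ≅ ℤ/5 ⊕ ℤ/10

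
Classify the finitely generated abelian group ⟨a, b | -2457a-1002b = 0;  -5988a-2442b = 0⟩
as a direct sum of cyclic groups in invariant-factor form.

Answer: M ≅ ℤ/3 ⊕ ℤ/6

Derivation:
rank_ℚ(R)=2; free=2−2=0
SNF(R) diag = [3, 6] → torsion [3, 6]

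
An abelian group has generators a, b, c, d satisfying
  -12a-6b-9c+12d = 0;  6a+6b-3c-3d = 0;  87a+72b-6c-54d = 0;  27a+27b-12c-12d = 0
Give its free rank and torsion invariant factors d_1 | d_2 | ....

rank_ℚ(R)=4; free=4−4=0
SNF(R) diag = [3, 3, 3, 9] → torsion [3, 3, 3, 9]

Answer: M ≅ ℤ/3 ⊕ ℤ/3 ⊕ ℤ/3 ⊕ ℤ/9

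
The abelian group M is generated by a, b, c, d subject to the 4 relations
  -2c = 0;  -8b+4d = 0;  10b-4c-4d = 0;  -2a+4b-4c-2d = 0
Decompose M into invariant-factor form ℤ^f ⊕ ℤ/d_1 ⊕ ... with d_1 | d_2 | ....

Answer: M ≅ ℤ/2 ⊕ ℤ/2 ⊕ ℤ/2 ⊕ ℤ/4

Derivation:
rank_ℚ(R)=4; free=4−4=0
SNF(R) diag = [2, 2, 2, 4] → torsion [2, 2, 2, 4]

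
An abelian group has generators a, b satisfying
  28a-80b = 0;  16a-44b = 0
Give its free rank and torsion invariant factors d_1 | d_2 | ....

rank_ℚ(R)=2; free=2−2=0
SNF(R) diag = [4, 12] → torsion [4, 12]

Answer: M ≅ ℤ/4 ⊕ ℤ/12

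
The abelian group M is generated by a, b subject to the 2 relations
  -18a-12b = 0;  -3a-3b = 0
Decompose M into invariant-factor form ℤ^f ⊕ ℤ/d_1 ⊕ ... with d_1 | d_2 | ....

rank_ℚ(R)=2; free=2−2=0
SNF(R) diag = [3, 6] → torsion [3, 6]

Answer: M ≅ ℤ/3 ⊕ ℤ/6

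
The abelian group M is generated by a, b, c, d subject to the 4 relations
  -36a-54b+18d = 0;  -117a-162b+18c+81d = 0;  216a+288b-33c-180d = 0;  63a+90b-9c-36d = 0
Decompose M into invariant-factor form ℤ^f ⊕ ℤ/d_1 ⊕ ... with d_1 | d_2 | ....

rank_ℚ(R)=4; free=4−4=0
SNF(R) diag = [3, 9, 9, 18] → torsion [3, 9, 9, 18]

Answer: M ≅ ℤ/3 ⊕ ℤ/9 ⊕ ℤ/9 ⊕ ℤ/18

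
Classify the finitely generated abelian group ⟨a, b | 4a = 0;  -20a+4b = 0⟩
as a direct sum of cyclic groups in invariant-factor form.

Answer: M ≅ ℤ/4 ⊕ ℤ/4

Derivation:
rank_ℚ(R)=2; free=2−2=0
SNF(R) diag = [4, 4] → torsion [4, 4]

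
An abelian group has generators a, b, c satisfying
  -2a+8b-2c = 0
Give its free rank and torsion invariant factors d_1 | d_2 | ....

Answer: M ≅ ℤ^2 ⊕ ℤ/2

Derivation:
rank_ℚ(R)=1; free=3−1=2
SNF(R) diag = [2] → torsion [2]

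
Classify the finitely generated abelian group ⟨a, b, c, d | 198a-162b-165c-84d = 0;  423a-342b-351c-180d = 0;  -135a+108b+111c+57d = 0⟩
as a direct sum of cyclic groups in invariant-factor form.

Answer: M ≅ ℤ^1 ⊕ ℤ/3 ⊕ ℤ/9 ⊕ ℤ/9

Derivation:
rank_ℚ(R)=3; free=4−3=1
SNF(R) diag = [3, 9, 9] → torsion [3, 9, 9]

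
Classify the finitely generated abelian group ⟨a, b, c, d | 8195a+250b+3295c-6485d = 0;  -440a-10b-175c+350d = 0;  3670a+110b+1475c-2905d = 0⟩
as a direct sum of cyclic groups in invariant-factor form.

rank_ℚ(R)=3; free=4−3=1
SNF(R) diag = [5, 15, 45] → torsion [5, 15, 45]

Answer: M ≅ ℤ^1 ⊕ ℤ/5 ⊕ ℤ/15 ⊕ ℤ/45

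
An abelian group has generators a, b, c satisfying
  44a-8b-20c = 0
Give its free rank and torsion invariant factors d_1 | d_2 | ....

rank_ℚ(R)=1; free=3−1=2
SNF(R) diag = [4] → torsion [4]

Answer: M ≅ ℤ^2 ⊕ ℤ/4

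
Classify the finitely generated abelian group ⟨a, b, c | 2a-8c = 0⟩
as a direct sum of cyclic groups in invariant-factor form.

rank_ℚ(R)=1; free=3−1=2
SNF(R) diag = [2] → torsion [2]

Answer: M ≅ ℤ^2 ⊕ ℤ/2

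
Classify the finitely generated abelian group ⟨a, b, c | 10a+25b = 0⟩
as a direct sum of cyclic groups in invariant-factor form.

rank_ℚ(R)=1; free=3−1=2
SNF(R) diag = [5] → torsion [5]

Answer: M ≅ ℤ^2 ⊕ ℤ/5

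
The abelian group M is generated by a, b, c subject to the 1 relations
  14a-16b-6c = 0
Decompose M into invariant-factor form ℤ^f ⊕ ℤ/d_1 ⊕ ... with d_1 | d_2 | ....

Answer: M ≅ ℤ^2 ⊕ ℤ/2

Derivation:
rank_ℚ(R)=1; free=3−1=2
SNF(R) diag = [2] → torsion [2]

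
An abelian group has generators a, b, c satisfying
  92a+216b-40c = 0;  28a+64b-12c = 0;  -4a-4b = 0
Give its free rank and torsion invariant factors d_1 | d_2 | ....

Answer: M ≅ ℤ/4 ⊕ ℤ/4 ⊕ ℤ/12

Derivation:
rank_ℚ(R)=3; free=3−3=0
SNF(R) diag = [4, 4, 12] → torsion [4, 4, 12]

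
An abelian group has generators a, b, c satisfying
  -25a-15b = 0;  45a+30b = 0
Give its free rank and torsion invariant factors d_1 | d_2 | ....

Answer: M ≅ ℤ^1 ⊕ ℤ/5 ⊕ ℤ/15

Derivation:
rank_ℚ(R)=2; free=3−2=1
SNF(R) diag = [5, 15] → torsion [5, 15]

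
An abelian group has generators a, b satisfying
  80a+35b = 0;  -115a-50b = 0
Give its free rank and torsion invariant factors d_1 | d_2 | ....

rank_ℚ(R)=2; free=2−2=0
SNF(R) diag = [5, 5] → torsion [5, 5]

Answer: M ≅ ℤ/5 ⊕ ℤ/5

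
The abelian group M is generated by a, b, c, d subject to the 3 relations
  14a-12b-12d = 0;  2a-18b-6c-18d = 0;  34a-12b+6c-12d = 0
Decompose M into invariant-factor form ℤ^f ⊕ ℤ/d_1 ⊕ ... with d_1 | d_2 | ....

rank_ℚ(R)=3; free=4−3=1
SNF(R) diag = [2, 6, 6] → torsion [2, 6, 6]

Answer: M ≅ ℤ^1 ⊕ ℤ/2 ⊕ ℤ/6 ⊕ ℤ/6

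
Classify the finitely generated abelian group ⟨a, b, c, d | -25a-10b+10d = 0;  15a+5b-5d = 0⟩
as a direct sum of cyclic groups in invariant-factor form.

Answer: M ≅ ℤ^2 ⊕ ℤ/5 ⊕ ℤ/5

Derivation:
rank_ℚ(R)=2; free=4−2=2
SNF(R) diag = [5, 5] → torsion [5, 5]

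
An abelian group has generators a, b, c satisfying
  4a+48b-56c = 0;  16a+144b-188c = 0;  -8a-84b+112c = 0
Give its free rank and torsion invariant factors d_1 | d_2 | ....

rank_ℚ(R)=3; free=3−3=0
SNF(R) diag = [4, 12, 36] → torsion [4, 12, 36]

Answer: M ≅ ℤ/4 ⊕ ℤ/12 ⊕ ℤ/36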